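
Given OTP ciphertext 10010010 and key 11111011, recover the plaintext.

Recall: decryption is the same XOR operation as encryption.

Step 1: XOR ciphertext with key:
  Ciphertext: 10010010
  Key:        11111011
  XOR:        01101001
Step 2: Plaintext = 01101001 = 105 in decimal.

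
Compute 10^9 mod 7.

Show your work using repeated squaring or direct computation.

Step 1: Compute 10^9 mod 7 step by step, reducing modulo 7 at each step.
  10^1 mod 7 = 3
  10^2 mod 7 = (3 * 10) mod 7 = 2
  10^3 mod 7 = (2 * 10) mod 7 = 6
  10^4 mod 7 = (6 * 10) mod 7 = 4
  10^5 mod 7 = (4 * 10) mod 7 = 5
  10^6 mod 7 = (5 * 10) mod 7 = 1
  10^7 mod 7 = (1 * 10) mod 7 = 3
  10^8 mod 7 = (3 * 10) mod 7 = 2
  10^9 mod 7 = (2 * 10) mod 7 = 6
Step 2: Result = 6.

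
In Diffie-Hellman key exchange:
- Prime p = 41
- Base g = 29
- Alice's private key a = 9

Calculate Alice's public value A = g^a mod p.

Step 1: A = g^a mod p = 29^9 mod 41.
  29^1 mod 41 = 29
  29^2 mod 41 = (29 * 29) mod 41 = 21
  29^3 mod 41 = (21 * 29) mod 41 = 35
  29^4 mod 41 = (35 * 29) mod 41 = 31
  29^5 mod 41 = (31 * 29) mod 41 = 38
  29^6 mod 41 = (38 * 29) mod 41 = 36
  29^7 mod 41 = (36 * 29) mod 41 = 19
  29^8 mod 41 = (19 * 29) mod 41 = 18
  29^9 mod 41 = (18 * 29) mod 41 = 30
Result: A = 30.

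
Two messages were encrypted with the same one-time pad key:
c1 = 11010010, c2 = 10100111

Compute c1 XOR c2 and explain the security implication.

Step 1: c1 XOR c2 = (m1 XOR k) XOR (m2 XOR k).
Step 2: By XOR associativity/commutativity: = m1 XOR m2 XOR k XOR k = m1 XOR m2.
Step 3: 11010010 XOR 10100111 = 01110101 = 117.
Step 4: The key cancels out! An attacker learns m1 XOR m2 = 117, revealing the relationship between plaintexts.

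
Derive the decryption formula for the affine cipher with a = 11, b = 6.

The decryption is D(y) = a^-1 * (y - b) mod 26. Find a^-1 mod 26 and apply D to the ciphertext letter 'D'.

Step 1: Find a^-1, the modular inverse of 11 mod 26.
Step 2: We need 11 * a^-1 = 1 (mod 26).
Step 3: 11 * 19 = 209 = 8 * 26 + 1, so a^-1 = 19.
Step 4: D(y) = 19(y - 6) mod 26.
Step 5: Apply to 'D' (y = 3): D(3) = 19 * (3 - 6) mod 26 = 19 * -3 mod 26 = 21 -> 'V'.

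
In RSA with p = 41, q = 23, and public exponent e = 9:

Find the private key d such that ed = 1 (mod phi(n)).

Step 1: n = 41 * 23 = 943.
Step 2: phi(n) = 40 * 22 = 880.
Step 3: Find d such that 9 * d = 1 (mod 880).
Step 4: d = 9^(-1) mod 880 = 489.
Verification: 9 * 489 = 4401 = 5 * 880 + 1.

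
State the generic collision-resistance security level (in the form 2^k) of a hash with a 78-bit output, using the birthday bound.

Step 1: The birthday paradox gives collision probability ~50% after sqrt(2^n) = 2^(n/2) hashes.
Step 2: For 78-bit output: 2^(78/2) = 2^39.
Step 3: Approximately 2^39 hash computations needed.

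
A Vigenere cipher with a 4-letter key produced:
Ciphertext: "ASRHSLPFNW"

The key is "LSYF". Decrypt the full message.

Step 1: Key 'LSYF' has length 4. Extended key: LSYFLSYFLS
Step 2: Decrypt each position:
  A(0) - L(11) = 15 = P
  S(18) - S(18) = 0 = A
  R(17) - Y(24) = 19 = T
  H(7) - F(5) = 2 = C
  S(18) - L(11) = 7 = H
  L(11) - S(18) = 19 = T
  P(15) - Y(24) = 17 = R
  F(5) - F(5) = 0 = A
  N(13) - L(11) = 2 = C
  W(22) - S(18) = 4 = E
Plaintext: PATCHTRACE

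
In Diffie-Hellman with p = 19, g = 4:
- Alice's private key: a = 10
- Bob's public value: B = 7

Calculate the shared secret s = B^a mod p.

Step 1: s = B^a mod p = 7^10 mod 19.
  7^1 mod 19 = 7
  7^2 mod 19 = (7 * 7) mod 19 = 11
  7^3 mod 19 = (11 * 7) mod 19 = 1
  7^4 mod 19 = (1 * 7) mod 19 = 7
  7^5 mod 19 = (7 * 7) mod 19 = 11
  7^6 mod 19 = (11 * 7) mod 19 = 1
  7^7 mod 19 = (1 * 7) mod 19 = 7
  7^8 mod 19 = (7 * 7) mod 19 = 11
  7^9 mod 19 = (11 * 7) mod 19 = 1
  7^10 mod 19 = (1 * 7) mod 19 = 7
Result: shared secret = 7.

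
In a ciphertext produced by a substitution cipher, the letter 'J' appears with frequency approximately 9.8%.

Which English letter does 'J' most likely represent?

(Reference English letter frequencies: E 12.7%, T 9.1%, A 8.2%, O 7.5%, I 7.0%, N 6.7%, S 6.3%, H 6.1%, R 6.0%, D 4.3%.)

Step 1: The observed frequency is 9.8%.
Step 2: Compare with English frequencies:
  E: 12.7% (difference: 2.9%)
  T: 9.1% (difference: 0.7%) <-- closest
  A: 8.2% (difference: 1.6%)
  O: 7.5% (difference: 2.3%)
  I: 7.0% (difference: 2.8%)
  N: 6.7% (difference: 3.1%)
  S: 6.3% (difference: 3.5%)
  H: 6.1% (difference: 3.7%)
  R: 6.0% (difference: 3.8%)
  D: 4.3% (difference: 5.5%)
Step 3: 'J' most likely represents 'T' (frequency 9.1%).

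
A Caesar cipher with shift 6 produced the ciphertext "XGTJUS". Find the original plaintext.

Step 1: Reverse the shift by subtracting 6 from each letter position.
  X (position 23) -> position (23-6) mod 26 = 17 -> R
  G (position 6) -> position (6-6) mod 26 = 0 -> A
  T (position 19) -> position (19-6) mod 26 = 13 -> N
  J (position 9) -> position (9-6) mod 26 = 3 -> D
  U (position 20) -> position (20-6) mod 26 = 14 -> O
  S (position 18) -> position (18-6) mod 26 = 12 -> M
Decrypted message: RANDOM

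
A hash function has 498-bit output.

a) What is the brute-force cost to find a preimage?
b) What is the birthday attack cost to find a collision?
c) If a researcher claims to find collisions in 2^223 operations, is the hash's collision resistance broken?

Step 1: Preimage resistance requires brute-force of 2^498 operations.
Step 2: Collision resistance (birthday bound) = 2^(498/2) = 2^249.
Step 3: The claimed attack costs 2^223 operations.
Step 4: Since 2^223 < 2^249, the claimed attack beats the generic birthday bound, so collision resistance is broken.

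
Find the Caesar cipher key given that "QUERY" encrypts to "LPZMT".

Step 1: Compare first letters: Q (position 16) -> L (position 11).
Step 2: Shift = (11 - 16) mod 26 = 21.
The shift value is 21.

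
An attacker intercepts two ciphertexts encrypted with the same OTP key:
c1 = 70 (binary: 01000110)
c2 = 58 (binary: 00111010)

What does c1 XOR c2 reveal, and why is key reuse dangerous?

Step 1: c1 XOR c2 = (m1 XOR k) XOR (m2 XOR k).
Step 2: By XOR associativity/commutativity: = m1 XOR m2 XOR k XOR k = m1 XOR m2.
Step 3: 01000110 XOR 00111010 = 01111100 = 124.
Step 4: The key cancels out! An attacker learns m1 XOR m2 = 124, revealing the relationship between plaintexts.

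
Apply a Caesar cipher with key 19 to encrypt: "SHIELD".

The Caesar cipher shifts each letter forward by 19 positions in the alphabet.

Step 1: For each letter, shift forward by 19 positions (mod 26).
  S (position 18) -> position (18+19) mod 26 = 11 -> L
  H (position 7) -> position (7+19) mod 26 = 0 -> A
  I (position 8) -> position (8+19) mod 26 = 1 -> B
  E (position 4) -> position (4+19) mod 26 = 23 -> X
  L (position 11) -> position (11+19) mod 26 = 4 -> E
  D (position 3) -> position (3+19) mod 26 = 22 -> W
Result: LABXEW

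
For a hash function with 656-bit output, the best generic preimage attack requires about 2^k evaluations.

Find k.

Step 1: The hash has a 656-bit output.
Step 2: Preimage resistance means: given a digest h(x), it should be infeasible to find any input that hashes to it.
With a 656-bit output there are 2^656 possible digests, so a generic brute-force preimage search costs about 2^656 evaluations.
Step 3: Security level = 656 bits.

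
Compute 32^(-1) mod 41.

Step 1: We need x such that 32 * x = 1 (mod 41).
Step 2: Using the extended Euclidean algorithm or trial:
  32 * 9 = 288 = 7 * 41 + 1.
Step 3: Since 288 mod 41 = 1, the inverse is x = 9.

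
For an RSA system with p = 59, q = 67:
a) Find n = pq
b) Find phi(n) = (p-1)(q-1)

Step 1: n = p * q = 59 * 67 = 3953.
Step 2: phi(n) = (p-1)(q-1) = 58 * 66 = 3828.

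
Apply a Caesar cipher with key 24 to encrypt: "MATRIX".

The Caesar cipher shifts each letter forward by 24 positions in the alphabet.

Step 1: For each letter, shift forward by 24 positions (mod 26).
  M (position 12) -> position (12+24) mod 26 = 10 -> K
  A (position 0) -> position (0+24) mod 26 = 24 -> Y
  T (position 19) -> position (19+24) mod 26 = 17 -> R
  R (position 17) -> position (17+24) mod 26 = 15 -> P
  I (position 8) -> position (8+24) mod 26 = 6 -> G
  X (position 23) -> position (23+24) mod 26 = 21 -> V
Result: KYRPGV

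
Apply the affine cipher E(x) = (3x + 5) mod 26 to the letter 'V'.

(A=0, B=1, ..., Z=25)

Step 1: Convert 'V' to number: x = 21.
Step 2: E(21) = (3 * 21 + 5) mod 26 = 68 mod 26 = 16.
Step 3: Convert 16 back to letter: Q.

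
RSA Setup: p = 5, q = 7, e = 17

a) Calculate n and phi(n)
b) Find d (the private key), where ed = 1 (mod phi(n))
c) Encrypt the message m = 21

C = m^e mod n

Step 1: n = 5 * 7 = 35.
Step 2: phi(n) = (5-1)(7-1) = 4 * 6 = 24.
Step 3: Find d = 17^(-1) mod 24 = 17.
  Verify: 17 * 17 = 289 = 1 (mod 24).
Step 4: C = 21^17 mod 35 = 21.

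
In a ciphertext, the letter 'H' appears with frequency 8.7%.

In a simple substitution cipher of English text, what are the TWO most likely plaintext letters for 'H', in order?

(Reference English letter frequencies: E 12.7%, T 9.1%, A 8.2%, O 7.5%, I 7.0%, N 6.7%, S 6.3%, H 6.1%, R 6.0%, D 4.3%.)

Step 1: Observed frequency of 'H' is 8.7%.
Step 2: Compute distances to each reference frequency and sort:
  T (9.1%): difference = 0.4% <-- BEST
  A (8.2%): difference = 0.5% <-- RUNNER-UP
  O (7.5%): difference = 1.2%
  I (7.0%): difference = 1.7%
  N (6.7%): difference = 2.0%
Step 3: Most likely is 'T' (9.1%, diff 0.4%); second most likely is 'A' (8.2%, diff 0.5%).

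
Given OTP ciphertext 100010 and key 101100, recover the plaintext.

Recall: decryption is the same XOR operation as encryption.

Step 1: XOR ciphertext with key:
  Ciphertext: 100010
  Key:        101100
  XOR:        001110
Step 2: Plaintext = 001110 = 14 in decimal.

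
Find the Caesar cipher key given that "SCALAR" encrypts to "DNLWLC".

Step 1: Compare first letters: S (position 18) -> D (position 3).
Step 2: Shift = (3 - 18) mod 26 = 11.
The shift value is 11.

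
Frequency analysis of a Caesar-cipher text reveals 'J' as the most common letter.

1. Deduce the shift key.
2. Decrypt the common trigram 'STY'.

Step 1: In English, 'E' is the most frequent letter (12.7%).
Step 2: The most frequent ciphertext letter is 'J' (position 9).
Step 3: Shift = (9 - 4) mod 26 = 5.
Step 4: Decrypt 'STY' by shifting back 5:
  S -> N
  T -> O
  Y -> T
Step 5: 'STY' decrypts to 'NOT'.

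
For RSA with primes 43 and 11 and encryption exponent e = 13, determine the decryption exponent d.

Step 1: n = 43 * 11 = 473.
Step 2: phi(n) = 42 * 10 = 420.
Step 3: Find d such that 13 * d = 1 (mod 420).
Step 4: d = 13^(-1) mod 420 = 97.
Verification: 13 * 97 = 1261 = 3 * 420 + 1.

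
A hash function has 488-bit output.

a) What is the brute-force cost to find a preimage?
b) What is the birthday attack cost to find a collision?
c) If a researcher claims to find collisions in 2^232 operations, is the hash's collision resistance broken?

Step 1: Preimage resistance requires brute-force of 2^488 operations.
Step 2: Collision resistance (birthday bound) = 2^(488/2) = 2^244.
Step 3: The claimed attack costs 2^232 operations.
Step 4: Since 2^232 < 2^244, the claimed attack beats the generic birthday bound, so collision resistance is broken.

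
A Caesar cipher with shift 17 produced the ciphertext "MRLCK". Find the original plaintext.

Step 1: Reverse the shift by subtracting 17 from each letter position.
  M (position 12) -> position (12-17) mod 26 = 21 -> V
  R (position 17) -> position (17-17) mod 26 = 0 -> A
  L (position 11) -> position (11-17) mod 26 = 20 -> U
  C (position 2) -> position (2-17) mod 26 = 11 -> L
  K (position 10) -> position (10-17) mod 26 = 19 -> T
Decrypted message: VAULT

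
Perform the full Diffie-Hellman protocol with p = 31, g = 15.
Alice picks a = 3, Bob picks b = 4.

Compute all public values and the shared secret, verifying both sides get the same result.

Step 1: A = g^a mod p = 15^3 mod 31 = 27.
Step 2: B = g^b mod p = 15^4 mod 31 = 2.
Step 3: Alice computes s = B^a mod p = 2^3 mod 31 = 8.
Step 4: Bob computes s = A^b mod p = 27^4 mod 31 = 8.
Both sides agree: shared secret = 8.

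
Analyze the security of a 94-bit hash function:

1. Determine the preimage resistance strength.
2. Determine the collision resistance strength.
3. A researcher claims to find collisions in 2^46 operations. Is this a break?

Step 1: Preimage resistance requires brute-force of 2^94 operations.
Step 2: Collision resistance (birthday bound) = 2^(94/2) = 2^47.
Step 3: The claimed attack costs 2^46 operations.
Step 4: Since 2^46 < 2^47, the claimed attack beats the generic birthday bound, so collision resistance is broken.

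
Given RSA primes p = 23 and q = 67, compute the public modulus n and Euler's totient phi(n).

Step 1: n = p * q = 23 * 67 = 1541.
Step 2: phi(n) = (p-1)(q-1) = 22 * 66 = 1452.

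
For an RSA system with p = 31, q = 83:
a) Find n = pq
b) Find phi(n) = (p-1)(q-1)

Step 1: n = p * q = 31 * 83 = 2573.
Step 2: phi(n) = (p-1)(q-1) = 30 * 82 = 2460.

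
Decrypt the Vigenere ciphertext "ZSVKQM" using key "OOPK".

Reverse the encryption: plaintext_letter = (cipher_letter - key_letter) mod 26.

Step 1: Extend key: OOPKOO
Step 2: Decrypt each letter (c - k) mod 26:
  Z(25) - O(14) = (25-14) mod 26 = 11 = L
  S(18) - O(14) = (18-14) mod 26 = 4 = E
  V(21) - P(15) = (21-15) mod 26 = 6 = G
  K(10) - K(10) = (10-10) mod 26 = 0 = A
  Q(16) - O(14) = (16-14) mod 26 = 2 = C
  M(12) - O(14) = (12-14) mod 26 = 24 = Y
Plaintext: LEGACY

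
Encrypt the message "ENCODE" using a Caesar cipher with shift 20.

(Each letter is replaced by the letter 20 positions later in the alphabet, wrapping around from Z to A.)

Step 1: For each letter, shift forward by 20 positions (mod 26).
  E (position 4) -> position (4+20) mod 26 = 24 -> Y
  N (position 13) -> position (13+20) mod 26 = 7 -> H
  C (position 2) -> position (2+20) mod 26 = 22 -> W
  O (position 14) -> position (14+20) mod 26 = 8 -> I
  D (position 3) -> position (3+20) mod 26 = 23 -> X
  E (position 4) -> position (4+20) mod 26 = 24 -> Y
Result: YHWIXY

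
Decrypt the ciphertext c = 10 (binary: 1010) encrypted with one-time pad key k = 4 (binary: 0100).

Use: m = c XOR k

Step 1: XOR ciphertext with key:
  Ciphertext: 1010
  Key:        0100
  XOR:        1110
Step 2: Plaintext = 1110 = 14 in decimal.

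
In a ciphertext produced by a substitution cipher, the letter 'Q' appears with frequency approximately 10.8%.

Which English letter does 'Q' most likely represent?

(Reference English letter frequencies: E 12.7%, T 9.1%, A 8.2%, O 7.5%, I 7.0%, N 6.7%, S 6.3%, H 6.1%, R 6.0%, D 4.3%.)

Step 1: The observed frequency is 10.8%.
Step 2: Compare with English frequencies:
  E: 12.7% (difference: 1.9%)
  T: 9.1% (difference: 1.7%) <-- closest
  A: 8.2% (difference: 2.6%)
  O: 7.5% (difference: 3.3%)
  I: 7.0% (difference: 3.8%)
  N: 6.7% (difference: 4.1%)
  S: 6.3% (difference: 4.5%)
  H: 6.1% (difference: 4.7%)
  R: 6.0% (difference: 4.8%)
  D: 4.3% (difference: 6.5%)
Step 3: 'Q' most likely represents 'T' (frequency 9.1%).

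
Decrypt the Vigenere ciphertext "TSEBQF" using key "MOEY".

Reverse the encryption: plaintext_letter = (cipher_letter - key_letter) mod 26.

Step 1: Extend key: MOEYMO
Step 2: Decrypt each letter (c - k) mod 26:
  T(19) - M(12) = (19-12) mod 26 = 7 = H
  S(18) - O(14) = (18-14) mod 26 = 4 = E
  E(4) - E(4) = (4-4) mod 26 = 0 = A
  B(1) - Y(24) = (1-24) mod 26 = 3 = D
  Q(16) - M(12) = (16-12) mod 26 = 4 = E
  F(5) - O(14) = (5-14) mod 26 = 17 = R
Plaintext: HEADER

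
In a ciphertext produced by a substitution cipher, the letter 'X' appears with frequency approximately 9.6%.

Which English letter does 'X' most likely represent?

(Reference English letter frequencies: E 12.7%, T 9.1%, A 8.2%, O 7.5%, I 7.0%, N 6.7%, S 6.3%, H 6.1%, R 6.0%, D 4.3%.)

Step 1: The observed frequency is 9.6%.
Step 2: Compare with English frequencies:
  E: 12.7% (difference: 3.1%)
  T: 9.1% (difference: 0.5%) <-- closest
  A: 8.2% (difference: 1.4%)
  O: 7.5% (difference: 2.1%)
  I: 7.0% (difference: 2.6%)
  N: 6.7% (difference: 2.9%)
  S: 6.3% (difference: 3.3%)
  H: 6.1% (difference: 3.5%)
  R: 6.0% (difference: 3.6%)
  D: 4.3% (difference: 5.3%)
Step 3: 'X' most likely represents 'T' (frequency 9.1%).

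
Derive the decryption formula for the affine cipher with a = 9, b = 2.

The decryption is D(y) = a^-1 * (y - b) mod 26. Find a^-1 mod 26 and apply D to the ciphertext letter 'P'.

Step 1: Find a^-1, the modular inverse of 9 mod 26.
Step 2: We need 9 * a^-1 = 1 (mod 26).
Step 3: 9 * 3 = 27 = 1 * 26 + 1, so a^-1 = 3.
Step 4: D(y) = 3(y - 2) mod 26.
Step 5: Apply to 'P' (y = 15): D(15) = 3 * (15 - 2) mod 26 = 3 * 13 mod 26 = 13 -> 'N'.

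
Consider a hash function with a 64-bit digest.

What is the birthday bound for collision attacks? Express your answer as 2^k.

Step 1: The birthday paradox gives collision probability ~50% after sqrt(2^n) = 2^(n/2) hashes.
Step 2: For 64-bit output: 2^(64/2) = 2^32.
Step 3: Approximately 2^32 hash computations needed.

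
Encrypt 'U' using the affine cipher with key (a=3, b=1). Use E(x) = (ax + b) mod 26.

Step 1: Convert 'U' to number: x = 20.
Step 2: E(20) = (3 * 20 + 1) mod 26 = 61 mod 26 = 9.
Step 3: Convert 9 back to letter: J.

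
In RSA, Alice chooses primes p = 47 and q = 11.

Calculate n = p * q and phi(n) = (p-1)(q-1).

Step 1: n = p * q = 47 * 11 = 517.
Step 2: phi(n) = (p-1)(q-1) = 46 * 10 = 460.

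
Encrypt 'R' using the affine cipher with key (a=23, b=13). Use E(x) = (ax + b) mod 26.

Step 1: Convert 'R' to number: x = 17.
Step 2: E(17) = (23 * 17 + 13) mod 26 = 404 mod 26 = 14.
Step 3: Convert 14 back to letter: O.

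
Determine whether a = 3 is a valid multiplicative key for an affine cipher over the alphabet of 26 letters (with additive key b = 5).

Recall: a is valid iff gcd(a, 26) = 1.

Step 1: Compute gcd(3, 26).
Step 2: gcd(3, 26) = 1.
Since gcd = 1, 3 is coprime with 26, so it is a valid key.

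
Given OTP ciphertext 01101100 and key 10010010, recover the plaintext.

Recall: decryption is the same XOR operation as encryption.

Step 1: XOR ciphertext with key:
  Ciphertext: 01101100
  Key:        10010010
  XOR:        11111110
Step 2: Plaintext = 11111110 = 254 in decimal.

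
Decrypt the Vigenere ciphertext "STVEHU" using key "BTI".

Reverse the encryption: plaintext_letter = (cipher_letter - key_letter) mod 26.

Step 1: Extend key: BTIBTI
Step 2: Decrypt each letter (c - k) mod 26:
  S(18) - B(1) = (18-1) mod 26 = 17 = R
  T(19) - T(19) = (19-19) mod 26 = 0 = A
  V(21) - I(8) = (21-8) mod 26 = 13 = N
  E(4) - B(1) = (4-1) mod 26 = 3 = D
  H(7) - T(19) = (7-19) mod 26 = 14 = O
  U(20) - I(8) = (20-8) mod 26 = 12 = M
Plaintext: RANDOM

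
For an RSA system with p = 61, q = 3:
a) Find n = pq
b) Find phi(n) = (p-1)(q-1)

Step 1: n = p * q = 61 * 3 = 183.
Step 2: phi(n) = (p-1)(q-1) = 60 * 2 = 120.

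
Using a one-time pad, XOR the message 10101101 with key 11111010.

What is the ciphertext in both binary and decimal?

Step 1: Write out the XOR operation bit by bit:
  Message: 10101101
  Key:     11111010
  XOR:     01010111
Step 2: Convert to decimal: 01010111 = 87.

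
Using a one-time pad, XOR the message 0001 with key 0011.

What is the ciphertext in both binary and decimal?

Step 1: Write out the XOR operation bit by bit:
  Message: 0001
  Key:     0011
  XOR:     0010
Step 2: Convert to decimal: 0010 = 2.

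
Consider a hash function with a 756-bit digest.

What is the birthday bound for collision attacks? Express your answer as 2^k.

Step 1: The birthday paradox gives collision probability ~50% after sqrt(2^n) = 2^(n/2) hashes.
Step 2: For 756-bit output: 2^(756/2) = 2^378.
Step 3: Approximately 2^378 hash computations needed.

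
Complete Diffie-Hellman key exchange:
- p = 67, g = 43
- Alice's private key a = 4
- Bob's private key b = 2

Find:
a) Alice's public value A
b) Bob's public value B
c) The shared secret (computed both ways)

Step 1: A = g^a mod p = 43^4 mod 67 = 59.
Step 2: B = g^b mod p = 43^2 mod 67 = 40.
Step 3: Alice computes s = B^a mod p = 40^4 mod 67 = 64.
Step 4: Bob computes s = A^b mod p = 59^2 mod 67 = 64.
Both sides agree: shared secret = 64.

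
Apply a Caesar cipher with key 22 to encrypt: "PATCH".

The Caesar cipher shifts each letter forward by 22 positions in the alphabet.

Step 1: For each letter, shift forward by 22 positions (mod 26).
  P (position 15) -> position (15+22) mod 26 = 11 -> L
  A (position 0) -> position (0+22) mod 26 = 22 -> W
  T (position 19) -> position (19+22) mod 26 = 15 -> P
  C (position 2) -> position (2+22) mod 26 = 24 -> Y
  H (position 7) -> position (7+22) mod 26 = 3 -> D
Result: LWPYD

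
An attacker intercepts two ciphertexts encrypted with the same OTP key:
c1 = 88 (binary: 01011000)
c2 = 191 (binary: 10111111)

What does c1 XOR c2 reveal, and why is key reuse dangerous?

Step 1: c1 XOR c2 = (m1 XOR k) XOR (m2 XOR k).
Step 2: By XOR associativity/commutativity: = m1 XOR m2 XOR k XOR k = m1 XOR m2.
Step 3: 01011000 XOR 10111111 = 11100111 = 231.
Step 4: The key cancels out! An attacker learns m1 XOR m2 = 231, revealing the relationship between plaintexts.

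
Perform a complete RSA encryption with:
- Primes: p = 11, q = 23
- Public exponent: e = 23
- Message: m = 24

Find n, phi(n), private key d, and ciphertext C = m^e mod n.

Step 1: n = 11 * 23 = 253.
Step 2: phi(n) = (11-1)(23-1) = 10 * 22 = 220.
Step 3: Find d = 23^(-1) mod 220 = 67.
  Verify: 23 * 67 = 1541 = 1 (mod 220).
Step 4: C = 24^23 mod 253 = 162.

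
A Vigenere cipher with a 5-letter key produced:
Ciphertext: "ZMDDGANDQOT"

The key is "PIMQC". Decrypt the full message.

Step 1: Key 'PIMQC' has length 5. Extended key: PIMQCPIMQCP
Step 2: Decrypt each position:
  Z(25) - P(15) = 10 = K
  M(12) - I(8) = 4 = E
  D(3) - M(12) = 17 = R
  D(3) - Q(16) = 13 = N
  G(6) - C(2) = 4 = E
  A(0) - P(15) = 11 = L
  N(13) - I(8) = 5 = F
  D(3) - M(12) = 17 = R
  Q(16) - Q(16) = 0 = A
  O(14) - C(2) = 12 = M
  T(19) - P(15) = 4 = E
Plaintext: KERNELFRAME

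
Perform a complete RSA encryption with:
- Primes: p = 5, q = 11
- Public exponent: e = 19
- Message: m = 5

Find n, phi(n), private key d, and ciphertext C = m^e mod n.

Step 1: n = 5 * 11 = 55.
Step 2: phi(n) = (5-1)(11-1) = 4 * 10 = 40.
Step 3: Find d = 19^(-1) mod 40 = 19.
  Verify: 19 * 19 = 361 = 1 (mod 40).
Step 4: C = 5^19 mod 55 = 20.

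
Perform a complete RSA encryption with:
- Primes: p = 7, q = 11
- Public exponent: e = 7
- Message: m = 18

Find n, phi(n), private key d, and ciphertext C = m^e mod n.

Step 1: n = 7 * 11 = 77.
Step 2: phi(n) = (7-1)(11-1) = 6 * 10 = 60.
Step 3: Find d = 7^(-1) mod 60 = 43.
  Verify: 7 * 43 = 301 = 1 (mod 60).
Step 4: C = 18^7 mod 77 = 39.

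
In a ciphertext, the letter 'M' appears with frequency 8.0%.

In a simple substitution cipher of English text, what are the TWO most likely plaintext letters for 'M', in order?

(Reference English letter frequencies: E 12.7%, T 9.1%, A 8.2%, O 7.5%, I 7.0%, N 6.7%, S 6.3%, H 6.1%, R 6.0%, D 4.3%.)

Step 1: Observed frequency of 'M' is 8.0%.
Step 2: Compute distances to each reference frequency and sort:
  A (8.2%): difference = 0.2% <-- BEST
  O (7.5%): difference = 0.5% <-- RUNNER-UP
  I (7.0%): difference = 1.0%
  T (9.1%): difference = 1.1%
  N (6.7%): difference = 1.3%
Step 3: Most likely is 'A' (8.2%, diff 0.2%); second most likely is 'O' (7.5%, diff 0.5%).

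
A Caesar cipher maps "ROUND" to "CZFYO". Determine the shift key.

Step 1: Compare first letters: R (position 17) -> C (position 2).
Step 2: Shift = (2 - 17) mod 26 = 11.
The shift value is 11.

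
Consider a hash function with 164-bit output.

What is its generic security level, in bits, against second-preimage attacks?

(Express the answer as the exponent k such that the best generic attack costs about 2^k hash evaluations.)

Step 1: The hash has a 164-bit output.
Step 2: Second-preimage resistance means: given a specific input x, it should be infeasible to find a different y with h(y) = h(x).
With a 164-bit output, a generic search for a second preimage costs about 2^164 evaluations (each trial matches the fixed target with probability 2^-164).
Step 3: Security level = 164 bits.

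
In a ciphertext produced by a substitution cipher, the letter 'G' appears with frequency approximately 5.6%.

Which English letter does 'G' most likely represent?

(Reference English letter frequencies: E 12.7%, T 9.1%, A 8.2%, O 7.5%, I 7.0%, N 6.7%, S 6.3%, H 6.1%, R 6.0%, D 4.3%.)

Step 1: The observed frequency is 5.6%.
Step 2: Compare with English frequencies:
  E: 12.7% (difference: 7.1%)
  T: 9.1% (difference: 3.5%)
  A: 8.2% (difference: 2.6%)
  O: 7.5% (difference: 1.9%)
  I: 7.0% (difference: 1.4%)
  N: 6.7% (difference: 1.1%)
  S: 6.3% (difference: 0.7%)
  H: 6.1% (difference: 0.5%)
  R: 6.0% (difference: 0.4%) <-- closest
  D: 4.3% (difference: 1.3%)
Step 3: 'G' most likely represents 'R' (frequency 6.0%).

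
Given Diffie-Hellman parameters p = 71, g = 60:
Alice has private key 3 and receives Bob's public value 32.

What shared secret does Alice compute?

Step 1: s = B^a mod p = 32^3 mod 71.
  32^1 mod 71 = 32
  32^2 mod 71 = (32 * 32) mod 71 = 30
  32^3 mod 71 = (30 * 32) mod 71 = 37
Result: shared secret = 37.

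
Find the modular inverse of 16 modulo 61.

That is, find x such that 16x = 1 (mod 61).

Step 1: We need x such that 16 * x = 1 (mod 61).
Step 2: Using the extended Euclidean algorithm or trial:
  16 * 42 = 672 = 11 * 61 + 1.
Step 3: Since 672 mod 61 = 1, the inverse is x = 42.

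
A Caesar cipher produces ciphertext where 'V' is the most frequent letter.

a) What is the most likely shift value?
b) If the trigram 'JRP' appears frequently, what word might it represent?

Step 1: In English, 'E' is the most frequent letter (12.7%).
Step 2: The most frequent ciphertext letter is 'V' (position 21).
Step 3: Shift = (21 - 4) mod 26 = 17.
Step 4: Decrypt 'JRP' by shifting back 17:
  J -> S
  R -> A
  P -> Y
Step 5: 'JRP' decrypts to 'SAY'.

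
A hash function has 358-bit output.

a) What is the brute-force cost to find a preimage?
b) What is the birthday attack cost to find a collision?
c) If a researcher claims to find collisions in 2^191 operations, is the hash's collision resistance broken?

Step 1: Preimage resistance requires brute-force of 2^358 operations.
Step 2: Collision resistance (birthday bound) = 2^(358/2) = 2^179.
Step 3: The claimed attack costs 2^191 operations.
Step 4: Since 2^191 >= 2^179, the claimed attack is no faster than the generic birthday attack, so this does not break collision resistance.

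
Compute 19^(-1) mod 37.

Step 1: We need x such that 19 * x = 1 (mod 37).
Step 2: Using the extended Euclidean algorithm or trial:
  19 * 2 = 38 = 1 * 37 + 1.
Step 3: Since 38 mod 37 = 1, the inverse is x = 2.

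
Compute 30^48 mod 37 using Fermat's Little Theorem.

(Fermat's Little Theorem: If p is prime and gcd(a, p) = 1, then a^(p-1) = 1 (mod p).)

Step 1: Since 37 is prime, by Fermat's Little Theorem: 30^36 = 1 (mod 37).
Step 2: Reduce exponent: 48 mod 36 = 12.
Step 3: So 30^48 = 30^12 (mod 37).
Step 4: 30^12 mod 37 = 10.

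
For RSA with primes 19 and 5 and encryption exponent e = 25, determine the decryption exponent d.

Step 1: n = 19 * 5 = 95.
Step 2: phi(n) = 18 * 4 = 72.
Step 3: Find d such that 25 * d = 1 (mod 72).
Step 4: d = 25^(-1) mod 72 = 49.
Verification: 25 * 49 = 1225 = 17 * 72 + 1.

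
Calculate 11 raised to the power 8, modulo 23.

Step 1: Compute 11^8 mod 23 step by step, reducing modulo 23 at each step.
  11^1 mod 23 = 11
  11^2 mod 23 = (11 * 11) mod 23 = 6
  11^3 mod 23 = (6 * 11) mod 23 = 20
  11^4 mod 23 = (20 * 11) mod 23 = 13
  11^5 mod 23 = (13 * 11) mod 23 = 5
  11^6 mod 23 = (5 * 11) mod 23 = 9
  11^7 mod 23 = (9 * 11) mod 23 = 7
  11^8 mod 23 = (7 * 11) mod 23 = 8
Step 2: Result = 8.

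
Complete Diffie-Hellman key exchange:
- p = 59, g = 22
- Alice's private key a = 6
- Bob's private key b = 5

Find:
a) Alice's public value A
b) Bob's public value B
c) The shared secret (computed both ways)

Step 1: A = g^a mod p = 22^6 mod 59 = 17.
Step 2: B = g^b mod p = 22^5 mod 59 = 41.
Step 3: Alice computes s = B^a mod p = 41^6 mod 59 = 22.
Step 4: Bob computes s = A^b mod p = 17^5 mod 59 = 22.
Both sides agree: shared secret = 22.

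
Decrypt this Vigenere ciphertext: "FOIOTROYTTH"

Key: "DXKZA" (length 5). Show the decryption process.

Step 1: Key 'DXKZA' has length 5. Extended key: DXKZADXKZAD
Step 2: Decrypt each position:
  F(5) - D(3) = 2 = C
  O(14) - X(23) = 17 = R
  I(8) - K(10) = 24 = Y
  O(14) - Z(25) = 15 = P
  T(19) - A(0) = 19 = T
  R(17) - D(3) = 14 = O
  O(14) - X(23) = 17 = R
  Y(24) - K(10) = 14 = O
  T(19) - Z(25) = 20 = U
  T(19) - A(0) = 19 = T
  H(7) - D(3) = 4 = E
Plaintext: CRYPTOROUTE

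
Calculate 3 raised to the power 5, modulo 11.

Step 1: Compute 3^5 mod 11 step by step, reducing modulo 11 at each step.
  3^1 mod 11 = 3
  3^2 mod 11 = (3 * 3) mod 11 = 9
  3^3 mod 11 = (9 * 3) mod 11 = 5
  3^4 mod 11 = (5 * 3) mod 11 = 4
  3^5 mod 11 = (4 * 3) mod 11 = 1
Step 2: Result = 1.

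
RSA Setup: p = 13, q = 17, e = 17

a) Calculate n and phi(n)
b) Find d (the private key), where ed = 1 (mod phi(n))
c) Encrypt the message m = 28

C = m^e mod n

Step 1: n = 13 * 17 = 221.
Step 2: phi(n) = (13-1)(17-1) = 12 * 16 = 192.
Step 3: Find d = 17^(-1) mod 192 = 113.
  Verify: 17 * 113 = 1921 = 1 (mod 192).
Step 4: C = 28^17 mod 221 = 45.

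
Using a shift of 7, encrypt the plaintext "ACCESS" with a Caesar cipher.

Step 1: For each letter, shift forward by 7 positions (mod 26).
  A (position 0) -> position (0+7) mod 26 = 7 -> H
  C (position 2) -> position (2+7) mod 26 = 9 -> J
  C (position 2) -> position (2+7) mod 26 = 9 -> J
  E (position 4) -> position (4+7) mod 26 = 11 -> L
  S (position 18) -> position (18+7) mod 26 = 25 -> Z
  S (position 18) -> position (18+7) mod 26 = 25 -> Z
Result: HJJLZZ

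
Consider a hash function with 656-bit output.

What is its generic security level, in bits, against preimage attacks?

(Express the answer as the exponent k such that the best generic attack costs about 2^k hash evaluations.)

Step 1: The hash has a 656-bit output.
Step 2: Preimage resistance means: given a digest h(x), it should be infeasible to find any input that hashes to it.
With a 656-bit output there are 2^656 possible digests, so a generic brute-force preimage search costs about 2^656 evaluations.
Step 3: Security level = 656 bits.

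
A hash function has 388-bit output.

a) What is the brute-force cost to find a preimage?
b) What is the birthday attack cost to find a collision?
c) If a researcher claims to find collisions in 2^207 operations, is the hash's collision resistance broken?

Step 1: Preimage resistance requires brute-force of 2^388 operations.
Step 2: Collision resistance (birthday bound) = 2^(388/2) = 2^194.
Step 3: The claimed attack costs 2^207 operations.
Step 4: Since 2^207 >= 2^194, the claimed attack is no faster than the generic birthday attack, so this does not break collision resistance.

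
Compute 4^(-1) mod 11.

Step 1: We need x such that 4 * x = 1 (mod 11).
Step 2: Using the extended Euclidean algorithm or trial:
  4 * 3 = 12 = 1 * 11 + 1.
Step 3: Since 12 mod 11 = 1, the inverse is x = 3.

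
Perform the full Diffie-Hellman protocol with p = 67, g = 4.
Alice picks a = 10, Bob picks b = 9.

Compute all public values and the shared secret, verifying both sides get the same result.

Step 1: A = g^a mod p = 4^10 mod 67 = 26.
Step 2: B = g^b mod p = 4^9 mod 67 = 40.
Step 3: Alice computes s = B^a mod p = 40^10 mod 67 = 62.
Step 4: Bob computes s = A^b mod p = 26^9 mod 67 = 62.
Both sides agree: shared secret = 62.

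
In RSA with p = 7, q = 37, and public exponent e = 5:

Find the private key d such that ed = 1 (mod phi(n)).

Step 1: n = 7 * 37 = 259.
Step 2: phi(n) = 6 * 36 = 216.
Step 3: Find d such that 5 * d = 1 (mod 216).
Step 4: d = 5^(-1) mod 216 = 173.
Verification: 5 * 173 = 865 = 4 * 216 + 1.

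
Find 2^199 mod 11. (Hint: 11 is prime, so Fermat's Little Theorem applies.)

Step 1: Since 11 is prime, by Fermat's Little Theorem: 2^10 = 1 (mod 11).
Step 2: Reduce exponent: 199 mod 10 = 9.
Step 3: So 2^199 = 2^9 (mod 11).
Step 4: 2^9 mod 11 = 6.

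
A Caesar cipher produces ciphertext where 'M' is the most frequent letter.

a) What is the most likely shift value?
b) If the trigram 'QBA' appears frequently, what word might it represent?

Step 1: In English, 'E' is the most frequent letter (12.7%).
Step 2: The most frequent ciphertext letter is 'M' (position 12).
Step 3: Shift = (12 - 4) mod 26 = 8.
Step 4: Decrypt 'QBA' by shifting back 8:
  Q -> I
  B -> T
  A -> S
Step 5: 'QBA' decrypts to 'ITS'.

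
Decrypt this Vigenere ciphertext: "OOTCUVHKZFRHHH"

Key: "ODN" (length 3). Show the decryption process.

Step 1: Key 'ODN' has length 3. Extended key: ODNODNODNODNOD
Step 2: Decrypt each position:
  O(14) - O(14) = 0 = A
  O(14) - D(3) = 11 = L
  T(19) - N(13) = 6 = G
  C(2) - O(14) = 14 = O
  U(20) - D(3) = 17 = R
  V(21) - N(13) = 8 = I
  H(7) - O(14) = 19 = T
  K(10) - D(3) = 7 = H
  Z(25) - N(13) = 12 = M
  F(5) - O(14) = 17 = R
  R(17) - D(3) = 14 = O
  H(7) - N(13) = 20 = U
  H(7) - O(14) = 19 = T
  H(7) - D(3) = 4 = E
Plaintext: ALGORITHMROUTE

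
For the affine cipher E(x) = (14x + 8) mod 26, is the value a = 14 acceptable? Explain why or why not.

Step 1: Compute gcd(14, 26).
Step 2: gcd(14, 26) = 2.
Since gcd = 2 != 1, 14 shares a common factor with 26, so it cannot be used.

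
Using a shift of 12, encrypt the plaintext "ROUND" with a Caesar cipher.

Step 1: For each letter, shift forward by 12 positions (mod 26).
  R (position 17) -> position (17+12) mod 26 = 3 -> D
  O (position 14) -> position (14+12) mod 26 = 0 -> A
  U (position 20) -> position (20+12) mod 26 = 6 -> G
  N (position 13) -> position (13+12) mod 26 = 25 -> Z
  D (position 3) -> position (3+12) mod 26 = 15 -> P
Result: DAGZP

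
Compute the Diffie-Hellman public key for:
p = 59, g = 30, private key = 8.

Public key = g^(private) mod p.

Step 1: A = g^a mod p = 30^8 mod 59.
  30^1 mod 59 = 30
  30^2 mod 59 = (30 * 30) mod 59 = 15
  30^3 mod 59 = (15 * 30) mod 59 = 37
  30^4 mod 59 = (37 * 30) mod 59 = 48
  30^5 mod 59 = (48 * 30) mod 59 = 24
  30^6 mod 59 = (24 * 30) mod 59 = 12
  30^7 mod 59 = (12 * 30) mod 59 = 6
  30^8 mod 59 = (6 * 30) mod 59 = 3
Result: A = 3.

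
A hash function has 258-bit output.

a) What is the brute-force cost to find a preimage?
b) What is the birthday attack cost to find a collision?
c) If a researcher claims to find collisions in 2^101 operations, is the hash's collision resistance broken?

Step 1: Preimage resistance requires brute-force of 2^258 operations.
Step 2: Collision resistance (birthday bound) = 2^(258/2) = 2^129.
Step 3: The claimed attack costs 2^101 operations.
Step 4: Since 2^101 < 2^129, the claimed attack beats the generic birthday bound, so collision resistance is broken.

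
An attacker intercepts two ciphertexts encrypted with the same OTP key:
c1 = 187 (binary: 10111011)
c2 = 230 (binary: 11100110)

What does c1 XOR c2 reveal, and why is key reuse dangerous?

Step 1: c1 XOR c2 = (m1 XOR k) XOR (m2 XOR k).
Step 2: By XOR associativity/commutativity: = m1 XOR m2 XOR k XOR k = m1 XOR m2.
Step 3: 10111011 XOR 11100110 = 01011101 = 93.
Step 4: The key cancels out! An attacker learns m1 XOR m2 = 93, revealing the relationship between plaintexts.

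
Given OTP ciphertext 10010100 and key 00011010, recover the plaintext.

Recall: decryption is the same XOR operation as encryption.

Step 1: XOR ciphertext with key:
  Ciphertext: 10010100
  Key:        00011010
  XOR:        10001110
Step 2: Plaintext = 10001110 = 142 in decimal.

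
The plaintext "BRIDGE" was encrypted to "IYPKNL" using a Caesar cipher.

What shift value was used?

Step 1: Compare first letters: B (position 1) -> I (position 8).
Step 2: Shift = (8 - 1) mod 26 = 7.
The shift value is 7.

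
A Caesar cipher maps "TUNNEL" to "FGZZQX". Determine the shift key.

Step 1: Compare first letters: T (position 19) -> F (position 5).
Step 2: Shift = (5 - 19) mod 26 = 12.
The shift value is 12.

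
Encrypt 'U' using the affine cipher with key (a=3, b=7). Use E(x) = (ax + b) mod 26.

Step 1: Convert 'U' to number: x = 20.
Step 2: E(20) = (3 * 20 + 7) mod 26 = 67 mod 26 = 15.
Step 3: Convert 15 back to letter: P.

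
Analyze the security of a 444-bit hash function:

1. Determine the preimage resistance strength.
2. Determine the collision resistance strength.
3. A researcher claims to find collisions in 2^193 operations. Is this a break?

Step 1: Preimage resistance requires brute-force of 2^444 operations.
Step 2: Collision resistance (birthday bound) = 2^(444/2) = 2^222.
Step 3: The claimed attack costs 2^193 operations.
Step 4: Since 2^193 < 2^222, the claimed attack beats the generic birthday bound, so collision resistance is broken.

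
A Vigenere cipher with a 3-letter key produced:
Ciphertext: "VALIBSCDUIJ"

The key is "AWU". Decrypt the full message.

Step 1: Key 'AWU' has length 3. Extended key: AWUAWUAWUAW
Step 2: Decrypt each position:
  V(21) - A(0) = 21 = V
  A(0) - W(22) = 4 = E
  L(11) - U(20) = 17 = R
  I(8) - A(0) = 8 = I
  B(1) - W(22) = 5 = F
  S(18) - U(20) = 24 = Y
  C(2) - A(0) = 2 = C
  D(3) - W(22) = 7 = H
  U(20) - U(20) = 0 = A
  I(8) - A(0) = 8 = I
  J(9) - W(22) = 13 = N
Plaintext: VERIFYCHAIN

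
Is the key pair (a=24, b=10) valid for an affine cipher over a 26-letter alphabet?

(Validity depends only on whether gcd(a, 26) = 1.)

Step 1: Compute gcd(24, 26).
Step 2: gcd(24, 26) = 2.
Since gcd = 2 != 1, 24 shares a common factor with 26, so it cannot be used.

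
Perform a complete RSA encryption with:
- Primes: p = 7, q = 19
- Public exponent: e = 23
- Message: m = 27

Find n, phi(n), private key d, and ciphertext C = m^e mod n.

Step 1: n = 7 * 19 = 133.
Step 2: phi(n) = (7-1)(19-1) = 6 * 18 = 108.
Step 3: Find d = 23^(-1) mod 108 = 47.
  Verify: 23 * 47 = 1081 = 1 (mod 108).
Step 4: C = 27^23 mod 133 = 69.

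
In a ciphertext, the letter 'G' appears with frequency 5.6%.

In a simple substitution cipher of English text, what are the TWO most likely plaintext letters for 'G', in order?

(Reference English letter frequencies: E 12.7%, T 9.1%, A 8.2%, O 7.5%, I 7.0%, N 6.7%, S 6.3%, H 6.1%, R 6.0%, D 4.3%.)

Step 1: Observed frequency of 'G' is 5.6%.
Step 2: Compute distances to each reference frequency and sort:
  R (6.0%): difference = 0.4% <-- BEST
  H (6.1%): difference = 0.5% <-- RUNNER-UP
  S (6.3%): difference = 0.7%
  N (6.7%): difference = 1.1%
  D (4.3%): difference = 1.3%
Step 3: Most likely is 'R' (6.0%, diff 0.4%); second most likely is 'H' (6.1%, diff 0.5%).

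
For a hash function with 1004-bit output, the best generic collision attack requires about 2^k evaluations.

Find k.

Step 1: The hash has a 1004-bit output.
Step 2: Collision resistance means it should be infeasible to find any x != y with h(x) = h(y).
By the birthday bound, a generic collision search succeeds after about sqrt(2^1004) = 2^(1004/2) = 2^502 evaluations.
Step 3: Security level = 502 bits.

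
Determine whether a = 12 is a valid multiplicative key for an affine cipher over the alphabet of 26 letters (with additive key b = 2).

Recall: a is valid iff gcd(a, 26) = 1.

Step 1: Compute gcd(12, 26).
Step 2: gcd(12, 26) = 2.
Since gcd = 2 != 1, 12 shares a common factor with 26, so it cannot be used.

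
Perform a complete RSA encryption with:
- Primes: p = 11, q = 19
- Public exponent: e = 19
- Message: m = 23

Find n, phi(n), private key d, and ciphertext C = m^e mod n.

Step 1: n = 11 * 19 = 209.
Step 2: phi(n) = (11-1)(19-1) = 10 * 18 = 180.
Step 3: Find d = 19^(-1) mod 180 = 19.
  Verify: 19 * 19 = 361 = 1 (mod 180).
Step 4: C = 23^19 mod 209 = 23.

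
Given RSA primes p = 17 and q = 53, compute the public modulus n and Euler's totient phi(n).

Step 1: n = p * q = 17 * 53 = 901.
Step 2: phi(n) = (p-1)(q-1) = 16 * 52 = 832.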